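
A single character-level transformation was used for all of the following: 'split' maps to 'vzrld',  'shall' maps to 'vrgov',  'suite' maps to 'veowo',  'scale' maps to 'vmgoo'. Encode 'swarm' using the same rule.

vgguw

The shifts repeat in a cycle of length 3: positions 0,1,… shift by +3, +10, +6, then the pattern repeats.
On swarm: s+3=v, w+10=g, a+6=g, r+3=u, m+10=w.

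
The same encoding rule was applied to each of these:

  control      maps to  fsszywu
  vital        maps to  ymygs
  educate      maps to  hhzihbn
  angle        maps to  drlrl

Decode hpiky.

In control: c→f is +3, o→s is +4, n→s is +5, t→z is +6 — the shift increases by 1 each position. Each letter shifts forward by (position + 3), i.e. 3, 4, 5, … — the shift grows by one for each successive letter.
Undoing it on hpiky: h−3=e, p−4=l, i−5=d, k−6=e, y−7=r.

elder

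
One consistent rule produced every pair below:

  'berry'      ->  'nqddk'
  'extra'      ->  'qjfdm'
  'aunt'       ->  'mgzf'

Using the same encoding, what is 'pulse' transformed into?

bgxeq

It's a constant shift of +12 (ROT12).
For pulse: p+12=b, u+12=g, l+12=x, s+12=e, e+12=q.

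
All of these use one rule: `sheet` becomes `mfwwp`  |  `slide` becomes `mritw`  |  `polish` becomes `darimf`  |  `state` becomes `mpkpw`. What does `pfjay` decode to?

s(18)→m(12) and h(7)→f(5) fit y≡3x+10 (mod 26); the inverse of 3 mod 26 is 9. This is an affine cipher: with a=0,…,z=25, each position x becomes (3x+10) mod 26.
Decoding pfjay: p(15)→9·(15−10)≡19=t; f(5)→9·(5−10)≡7=h; j(9)→9·(9−10)≡17=r; a(0)→9·(0−10)≡14=o; y(24)→9·(24−10)≡22=w (all mod 26).

throw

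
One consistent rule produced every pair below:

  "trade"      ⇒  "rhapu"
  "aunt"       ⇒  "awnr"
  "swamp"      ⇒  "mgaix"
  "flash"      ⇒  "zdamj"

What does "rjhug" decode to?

t(19)→r(17) and r(17)→h(7) fit y≡5x+0 (mod 26); the inverse of 5 mod 26 is 21. Each letter's alphabet position (a=0..z=25) is mapped through 5·x+0 mod 26 — an affine cipher.
Decoding rjhug: r(17)→21·(17−0)≡19=t; j(9)→21·(9−0)≡7=h; h(7)→21·(7−0)≡17=r; u(20)→21·(20−0)≡4=e; g(6)→21·(6−0)≡22=w (all mod 26).

threw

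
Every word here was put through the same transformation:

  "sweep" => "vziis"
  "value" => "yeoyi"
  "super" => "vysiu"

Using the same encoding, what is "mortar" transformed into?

The shift depends on letter class: consonant s→v is +3, but vowel e→i is +4. Vowels shift forward by 4 and consonants shift forward by 3.
Applying it to mortar: m(cons)+3=p, o(vowel)+4=s, r(cons)+3=u, t(cons)+3=w, a(vowel)+4=e, r(cons)+3=u.

psuweu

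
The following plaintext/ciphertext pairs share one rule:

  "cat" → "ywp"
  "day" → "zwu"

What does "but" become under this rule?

Compare letters: c→y is +22, a→w is +22, t→p is +22 — a constant shift. Every letter moves 22 places later in the alphabet, wrapping around z→a.
On but: b+22=x, u+22=q, t+22=p.

xqp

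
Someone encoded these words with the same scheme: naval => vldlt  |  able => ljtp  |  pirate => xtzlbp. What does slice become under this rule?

attkp

Vowels shift forward by 11 and consonants shift forward by 8.
On slice: s(cons)+8=a, l(cons)+8=t, i(vowel)+11=t, c(cons)+8=k, e(vowel)+11=p.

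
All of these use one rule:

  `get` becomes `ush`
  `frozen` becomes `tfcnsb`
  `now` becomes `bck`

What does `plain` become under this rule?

dzowb

Compare letters: g→u is +14, e→s is +14, t→h is +14 — a constant shift. It's a constant shift of +14 (ROT14).
Applying it to plain: p+14=d, l+14=z, a+14=o, i+14=w, n+14=b.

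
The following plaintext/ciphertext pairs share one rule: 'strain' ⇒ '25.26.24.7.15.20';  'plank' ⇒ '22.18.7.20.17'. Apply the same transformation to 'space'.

s is letter #19 and maps to 25: an offset of 6. Letters become their 1-based position plus 6 (so a→7, b→8, …).
For space: s=19→25, p=16→22, a=1→7, c=3→9, e=5→11.

25.22.7.9.11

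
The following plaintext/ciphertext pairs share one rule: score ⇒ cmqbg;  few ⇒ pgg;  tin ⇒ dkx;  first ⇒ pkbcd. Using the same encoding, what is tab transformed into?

dcl

The rule splits by letter class: vowels +2, consonants +10.
Applying it to tab: t(cons)+10=d, a(vowel)+2=c, b(cons)+10=l.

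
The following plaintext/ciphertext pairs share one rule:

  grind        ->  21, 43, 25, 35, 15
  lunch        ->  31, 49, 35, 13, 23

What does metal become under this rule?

33, 17, 47, 9, 31

Each letter becomes 2×(its alphabet position, a=1..z=26) + 7.
For metal: m=13→33, e=5→17, t=20→47, a=1→9, l=12→31.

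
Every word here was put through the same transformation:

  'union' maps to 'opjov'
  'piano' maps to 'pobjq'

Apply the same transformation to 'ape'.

fqb

The word is reversed, then every letter is shifted forward by 1.
For ape: reverse → epa; then shift: e+1=f, p+1=q, a+1=b.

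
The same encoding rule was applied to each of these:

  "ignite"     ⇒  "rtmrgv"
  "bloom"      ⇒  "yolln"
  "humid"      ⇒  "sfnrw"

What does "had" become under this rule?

szw

This is the alphabet-reversal cipher (Atbash): a becomes z, b becomes y, etc.
On had: h↔s, a↔z, d↔w.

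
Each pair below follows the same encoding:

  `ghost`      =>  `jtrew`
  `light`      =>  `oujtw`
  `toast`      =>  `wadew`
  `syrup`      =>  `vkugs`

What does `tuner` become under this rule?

Shifts by position in ghost: pos 0: g→j (+3), pos 1: h→t (+12), pos 2: o→r (+3), pos 3: s→e (+12) — repeating every 2. It's a Vigenère-style cipher with numeric key [3,12]: position i shifts by key[i mod 2].
On tuner: t+3=w, u+12=g, n+3=q, e+12=q, r+3=u.

wgqqu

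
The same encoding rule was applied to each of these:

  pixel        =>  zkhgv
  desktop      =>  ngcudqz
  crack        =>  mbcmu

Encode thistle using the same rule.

drkcdvg

The shift depends on letter class: consonant p→z is +10, but vowel i→k is +2. Two shifts are in play — +2 for a/e/i/o/u, +10 for every other letter.
For thistle: t(cons)+10=d, h(cons)+10=r, i(vowel)+2=k, s(cons)+10=c, t(cons)+10=d, l(cons)+10=v, e(vowel)+2=g.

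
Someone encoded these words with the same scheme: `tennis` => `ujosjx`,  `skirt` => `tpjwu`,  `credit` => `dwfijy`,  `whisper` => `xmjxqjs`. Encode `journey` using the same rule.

Shifts by position in tennis: pos 0: t→u (+1), pos 1: e→j (+5), pos 2: n→o (+1), pos 3: n→s (+5) — repeating every 2. The shifts repeat in a cycle of length 2: positions 0,1,… shift by +1, +5, then the pattern repeats.
On journey: j+1=k, o+5=t, u+1=v, r+5=w, n+1=o, e+5=j, y+1=z.

ktvwojz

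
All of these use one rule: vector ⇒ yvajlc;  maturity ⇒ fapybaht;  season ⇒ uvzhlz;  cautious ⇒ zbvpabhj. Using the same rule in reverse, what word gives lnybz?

surge

Two steps: reverse the string, then apply a Caesar shift of +7.
Decoding lnybz: shift back: l−7=e, n−7=g, y−7=r, b−7=u, z−7=s → egrus; then reverse → surge.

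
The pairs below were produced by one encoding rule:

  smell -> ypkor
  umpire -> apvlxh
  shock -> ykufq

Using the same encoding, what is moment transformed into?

srshtw

Shifts by position in smell: pos 0: s→y (+6), pos 1: m→p (+3), pos 2: e→k (+6), pos 3: l→o (+3) — repeating every 2. A repeating key of period 2 is used — shifts +6, +3 over and over.
Applying it to moment: m+6=s, o+3=r, m+6=s, e+3=h, n+6=t, t+3=w.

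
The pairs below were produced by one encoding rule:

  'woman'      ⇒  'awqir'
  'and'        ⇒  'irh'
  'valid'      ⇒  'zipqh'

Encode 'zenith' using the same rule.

dmrqxl

Vowels shift forward by 8 and consonants shift forward by 4.
Applying it to zenith: z(cons)+4=d, e(vowel)+8=m, n(cons)+4=r, i(vowel)+8=q, t(cons)+4=x, h(cons)+4=l.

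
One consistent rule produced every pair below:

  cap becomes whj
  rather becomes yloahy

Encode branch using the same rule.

The output letters match the input read backwards, each shifted +7: cap reversed is pac. Two steps: reverse the string, then apply a Caesar shift of +7.
On branch: reverse → hcnarb; then shift: h+7=o, c+7=j, n+7=u, a+7=h, r+7=y, b+7=i.

ojuhyi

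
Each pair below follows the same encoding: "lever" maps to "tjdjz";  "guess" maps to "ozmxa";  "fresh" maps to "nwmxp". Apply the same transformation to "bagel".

It's a Vigenère-style cipher with numeric key [8,5]: position i shifts by key[i mod 2].
For bagel: b+8=j, a+5=f, g+8=o, e+5=j, l+8=t.

jfojt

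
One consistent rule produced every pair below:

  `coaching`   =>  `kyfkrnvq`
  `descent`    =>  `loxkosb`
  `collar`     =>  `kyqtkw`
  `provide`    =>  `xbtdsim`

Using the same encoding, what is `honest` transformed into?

Shifts by position in coaching: pos 0: c→k (+8), pos 1: o→y (+10), pos 2: a→f (+5), pos 3: c→k (+8), pos 4: h→r (+10), pos 5: i→n (+5) — repeating every 3. The shifts repeat in a cycle of length 3: positions 0,1,… shift by +8, +10, +5, then the pattern repeats.
On honest: h+8=p, o+10=y, n+5=s, e+8=m, s+10=c, t+5=y.

pysmcy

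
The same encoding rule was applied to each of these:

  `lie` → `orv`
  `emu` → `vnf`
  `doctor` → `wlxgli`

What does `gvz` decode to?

tea

Each pair mirrors across the alphabet (l↔o, i↔r, e↔v): positions sum to 25. Each letter is replaced by its mirror in the alphabet: a↔z, b↔y, c↔x, and so on (the Atbash cipher).
Reversing it on gvz: g↔t, v↔e, z↔a.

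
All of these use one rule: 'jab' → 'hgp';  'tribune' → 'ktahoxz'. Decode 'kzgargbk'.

evaluate

Two steps: reverse the string, then apply a Caesar shift of +6.
Reversing it on kzgargbk: shift back: k−6=e, z−6=t, g−6=a, a−6=u, r−6=l, g−6=a, b−6=v, k−6=e → etaulave; then reverse → evaluate.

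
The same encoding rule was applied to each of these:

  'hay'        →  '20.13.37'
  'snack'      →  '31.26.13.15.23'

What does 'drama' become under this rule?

h is letter #8 and maps to 20: an offset of 12. Letters become their 1-based position plus 12 (so a→13, b→14, …).
For drama: d=4→16, r=18→30, a=1→13, m=13→25, a=1→13.

16.30.13.25.13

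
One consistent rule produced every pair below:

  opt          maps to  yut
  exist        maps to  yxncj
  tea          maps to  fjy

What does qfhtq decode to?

local

Two steps: reverse the string, then apply a Caesar shift of +5.
Undoing it on qfhtq: shift back: q−5=l, f−5=a, h−5=c, t−5=o, q−5=l → lacol; then reverse → local.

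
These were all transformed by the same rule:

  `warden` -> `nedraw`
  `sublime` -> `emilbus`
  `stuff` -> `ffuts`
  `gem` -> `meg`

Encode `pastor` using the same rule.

rotsap

The word is simply reversed.
For pastor: reverse → rotsap.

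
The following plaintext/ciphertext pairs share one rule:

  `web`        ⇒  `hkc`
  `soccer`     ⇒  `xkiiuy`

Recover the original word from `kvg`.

ape

The output letters match the input read backwards, each shifted +6: web reversed is bew. Two steps: reverse the string, then apply a Caesar shift of +6.
Undoing it on kvg: shift back: k−6=e, v−6=p, g−6=a → epa; then reverse → ape.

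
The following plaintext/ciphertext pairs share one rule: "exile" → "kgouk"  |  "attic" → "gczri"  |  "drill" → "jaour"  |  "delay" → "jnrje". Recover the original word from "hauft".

A repeating key of period 2 is used — shifts +6, +9 over and over.
Decoding hauft: h−6=b, a−9=r, u−6=o, f−9=w, t−6=n.

brown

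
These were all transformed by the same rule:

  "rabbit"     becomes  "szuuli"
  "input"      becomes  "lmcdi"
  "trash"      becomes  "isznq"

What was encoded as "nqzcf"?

shape

r(17)→s(18) and a(0)→z(25) fit y≡21x+25 (mod 26); the inverse of 21 mod 26 is 5. Each letter's alphabet position (a=0..z=25) is mapped through 21·x+25 mod 26 — an affine cipher.
Undoing it on nqzcf: n(13)→5·(13−25)≡18=s; q(16)→5·(16−25)≡7=h; z(25)→5·(25−25)≡0=a; c(2)→5·(2−25)≡15=p; f(5)→5·(5−25)≡4=e (all mod 26).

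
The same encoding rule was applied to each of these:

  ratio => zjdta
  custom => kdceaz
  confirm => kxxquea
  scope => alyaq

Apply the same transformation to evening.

meoyuau

The shift increases by 1 at each position, starting from +8: 8, 9, 10, ….
For evening: e+8=m, v+9=e, e+10=o, n+11=y, i+12=u, n+13=a, g+14=u.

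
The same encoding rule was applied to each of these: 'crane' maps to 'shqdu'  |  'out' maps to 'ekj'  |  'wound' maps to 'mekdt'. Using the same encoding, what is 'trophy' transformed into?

jhefxo

Compare letters: c→s is +16, r→h is +16, a→q is +16 — a constant shift. Every letter moves 16 places later in the alphabet, wrapping around z→a.
On trophy: t+16=j, r+16=h, o+16=e, p+16=f, h+16=x, y+16=o.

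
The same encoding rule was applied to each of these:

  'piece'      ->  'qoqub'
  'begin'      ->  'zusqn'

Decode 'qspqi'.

The output letters match the input read backwards, each shifted +12: piece reversed is eceip. Read the word backwards and shift each letter +12.
Reversing it on qspqi: shift back: q−12=e, s−12=g, p−12=d, q−12=e, i−12=w → egdew; then reverse → wedge.

wedge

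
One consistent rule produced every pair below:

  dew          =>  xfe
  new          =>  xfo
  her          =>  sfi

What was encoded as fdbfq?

Read the word backwards and shift each letter +1.
Reversing it on fdbfq: shift back: f−1=e, d−1=c, b−1=a, f−1=e, q−1=p → ecaep; then reverse → peace.

peace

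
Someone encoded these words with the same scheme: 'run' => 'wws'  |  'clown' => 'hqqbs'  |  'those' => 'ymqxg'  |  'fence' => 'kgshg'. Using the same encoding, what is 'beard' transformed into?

The rule splits by letter class: vowels +2, consonants +5.
Applying it to beard: b(cons)+5=g, e(vowel)+2=g, a(vowel)+2=c, r(cons)+5=w, d(cons)+5=i.

ggcwi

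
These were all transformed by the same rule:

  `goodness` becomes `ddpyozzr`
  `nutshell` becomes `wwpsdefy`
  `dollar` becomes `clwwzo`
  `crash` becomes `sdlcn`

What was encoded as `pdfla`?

The output letters match the input read backwards, each shifted +11: goodness reversed is ssendoog. Read the word backwards and shift each letter +11.
Decoding pdfla: shift back: p−11=e, d−11=s, f−11=u, l−11=a, a−11=p → esuap; then reverse → pause.

pause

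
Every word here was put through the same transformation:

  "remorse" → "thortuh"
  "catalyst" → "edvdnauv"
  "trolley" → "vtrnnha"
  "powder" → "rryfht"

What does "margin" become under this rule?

The shift depends on letter class: consonant r→t is +2, but vowel e→h is +3. Vowels shift forward by 3 and consonants shift forward by 2.
On margin: m(cons)+2=o, a(vowel)+3=d, r(cons)+2=t, g(cons)+2=i, i(vowel)+3=l, n(cons)+2=p.

odtilp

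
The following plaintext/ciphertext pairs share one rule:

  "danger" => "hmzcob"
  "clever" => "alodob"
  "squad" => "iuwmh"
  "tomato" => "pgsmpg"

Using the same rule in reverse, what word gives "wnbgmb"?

uproar

Each letter's alphabet position (a=0..z=25) is mapped through 7·x+12 mod 26 — an affine cipher.
Undoing it on wnbgmb: w(22)→15·(22−12)≡20=u; n(13)→15·(13−12)≡15=p; b(1)→15·(1−12)≡17=r; g(6)→15·(6−12)≡14=o; m(12)→15·(12−12)≡0=a; b(1)→15·(1−12)≡17=r (all mod 26).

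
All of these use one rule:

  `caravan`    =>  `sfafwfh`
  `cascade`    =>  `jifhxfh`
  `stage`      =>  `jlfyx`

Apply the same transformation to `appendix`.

Two steps: reverse the string, then apply a Caesar shift of +5.
Applying it to appendix: reverse → xidneppa; then shift: x+5=c, i+5=n, d+5=i, n+5=s, e+5=j, p+5=u, p+5=u, a+5=f.

cnisjuuf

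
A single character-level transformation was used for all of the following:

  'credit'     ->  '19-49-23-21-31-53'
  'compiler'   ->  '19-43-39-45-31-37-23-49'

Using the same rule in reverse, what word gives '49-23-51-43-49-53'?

c(#3)→19 and r(#18)→49: differences scale by 2, so n = 2·pos + 13. The formula is n = 2×(alphabet index, a=1) + 13.
Undoing it on 49-23-51-43-49-53: 49→(49−13)÷2=18=r, 23→(23−13)÷2=5=e, 51→(51−13)÷2=19=s, 43→(43−13)÷2=15=o, 49→(49−13)÷2=18=r, 53→(53−13)÷2=20=t.

resort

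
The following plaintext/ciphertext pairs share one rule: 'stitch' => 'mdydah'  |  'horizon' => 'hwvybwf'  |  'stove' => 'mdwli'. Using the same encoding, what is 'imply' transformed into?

s(18)→m(12) and t(19)→d(3) fit y≡17x+18 (mod 26); the inverse of 17 mod 26 is 23. Treating letters as 0–25, the rule is x ↦ 17x + 18 (mod 26).
On imply: i(8)→17·8+18≡24=y; m(12)→17·12+18≡14=o; p(15)→17·15+18≡13=n; l(11)→17·11+18≡23=x; y(24)→17·24+18≡10=k (all mod 26).

yonxk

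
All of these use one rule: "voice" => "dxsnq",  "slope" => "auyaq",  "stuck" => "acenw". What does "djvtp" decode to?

valid

In voice: v→d is +8, o→x is +9, i→s is +10, c→n is +11 — the shift increases by 1 each position. Each letter shifts forward by (position + 8), i.e. 8, 9, 10, … — the shift grows by one for each successive letter.
Undoing it on djvtp: d−8=v, j−9=a, v−10=l, t−11=i, p−12=d.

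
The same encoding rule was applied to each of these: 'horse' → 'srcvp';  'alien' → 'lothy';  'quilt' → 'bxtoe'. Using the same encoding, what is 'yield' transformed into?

jlpoo

It's a Vigenère-style cipher with numeric key [11,3]: position i shifts by key[i mod 2].
For yield: y+11=j, i+3=l, e+11=p, l+3=o, d+11=o.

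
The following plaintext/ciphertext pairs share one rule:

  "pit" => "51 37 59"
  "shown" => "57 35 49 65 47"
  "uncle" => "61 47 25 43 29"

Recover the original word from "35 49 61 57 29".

p(#16)→51 and i(#9)→37: differences scale by 2, so n = 2·pos + 19. The formula is n = 2×(alphabet index, a=1) + 19.
Reversing it on 35 49 61 57 29: 35→(35−19)÷2=8=h, 49→(49−19)÷2=15=o, 61→(61−19)÷2=21=u, 57→(57−19)÷2=19=s, 29→(29−19)÷2=5=e.

house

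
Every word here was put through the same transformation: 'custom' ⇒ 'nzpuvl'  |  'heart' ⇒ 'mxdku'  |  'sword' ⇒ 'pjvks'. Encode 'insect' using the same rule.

rqpxnu

This is an affine cipher: with a=0,…,z=25, each position x becomes (5x+3) mod 26.
On insect: i(8)→5·8+3≡17=r; n(13)→5·13+3≡16=q; s(18)→5·18+3≡15=p; e(4)→5·4+3≡23=x; c(2)→5·2+3≡13=n; t(19)→5·19+3≡20=u (all mod 26).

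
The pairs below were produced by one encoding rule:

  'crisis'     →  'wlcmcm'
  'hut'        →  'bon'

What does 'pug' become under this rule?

joa

Compare letters: c→w is +20, r→l is +20, i→c is +20 — a constant shift. It's a constant shift of +20 (ROT20).
Applying it to pug: p+20=j, u+20=o, g+20=a.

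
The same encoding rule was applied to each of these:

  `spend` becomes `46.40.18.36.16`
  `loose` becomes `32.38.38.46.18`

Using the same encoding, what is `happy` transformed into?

Each letter becomes 2×(its alphabet position, a=1..z=26) + 8.
Applying it to happy: h=8→24, a=1→10, p=16→40, p=16→40, y=25→58.

24.10.40.40.58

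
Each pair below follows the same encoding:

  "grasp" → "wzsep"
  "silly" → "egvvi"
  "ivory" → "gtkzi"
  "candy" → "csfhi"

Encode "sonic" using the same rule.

ekfgc

g(6)→w(22) and r(17)→z(25) fit y≡5x+18 (mod 26); the inverse of 5 mod 26 is 21. This is an affine cipher: with a=0,…,z=25, each position x becomes (5x+18) mod 26.
Applying it to sonic: s(18)→5·18+18≡4=e; o(14)→5·14+18≡10=k; n(13)→5·13+18≡5=f; i(8)→5·8+18≡6=g; c(2)→5·2+18≡2=c (all mod 26).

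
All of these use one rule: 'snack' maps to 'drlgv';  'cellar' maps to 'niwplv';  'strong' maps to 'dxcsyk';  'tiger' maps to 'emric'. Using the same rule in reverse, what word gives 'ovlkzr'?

dragon

Shifts by position in snack: pos 0: s→d (+11), pos 1: n→r (+4), pos 2: a→l (+11), pos 3: c→g (+4) — repeating every 2. A repeating key of period 2 is used — shifts +11, +4 over and over.
Reversing it on ovlkzr: o−11=d, v−4=r, l−11=a, k−4=g, z−11=o, r−4=n.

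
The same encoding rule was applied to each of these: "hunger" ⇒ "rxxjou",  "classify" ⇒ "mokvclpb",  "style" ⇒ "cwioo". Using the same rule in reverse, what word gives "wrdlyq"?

motion

It's a Vigenère-style cipher with numeric key [10,3]: position i shifts by key[i mod 2].
Decoding wrdlyq: w−10=m, r−3=o, d−10=t, l−3=i, y−10=o, q−3=n.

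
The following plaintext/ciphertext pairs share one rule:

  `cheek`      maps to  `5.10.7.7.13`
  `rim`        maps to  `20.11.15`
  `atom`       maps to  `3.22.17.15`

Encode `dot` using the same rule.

6.17.22

c is letter #3 and maps to 5: an offset of 2. Letters become their 1-based position plus 2 (so a→3, b→4, …).
For dot: d=4→6, o=15→17, t=20→22.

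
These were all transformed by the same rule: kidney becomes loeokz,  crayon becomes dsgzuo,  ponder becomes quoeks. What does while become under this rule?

Two shifts are in play — +6 for a/e/i/o/u, +1 for every other letter.
On while: w(cons)+1=x, h(cons)+1=i, i(vowel)+6=o, l(cons)+1=m, e(vowel)+6=k.

xiomk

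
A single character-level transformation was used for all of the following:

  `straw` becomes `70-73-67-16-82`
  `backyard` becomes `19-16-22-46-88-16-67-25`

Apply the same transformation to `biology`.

19-40-58-49-58-34-88

s(#19)→70 and t(#20)→73: differences scale by 3, so n = 3·pos + 13. Each letter becomes 3×(its alphabet position, a=1..z=26) + 13.
On biology: b=2→19, i=9→40, o=15→58, l=12→49, o=15→58, g=7→34, y=25→88.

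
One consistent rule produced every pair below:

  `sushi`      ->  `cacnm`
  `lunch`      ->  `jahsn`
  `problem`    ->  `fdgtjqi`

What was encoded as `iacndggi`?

s(18)→c(2) and u(20)→a(0) fit y≡25x+20 (mod 26); the inverse of 25 mod 26 is 25. This is an affine cipher: with a=0,…,z=25, each position x becomes (25x+20) mod 26.
Undoing it on iacndggi: i(8)→25·(8−20)≡12=m; a(0)→25·(0−20)≡20=u; c(2)→25·(2−20)≡18=s; n(13)→25·(13−20)≡7=h; d(3)→25·(3−20)≡17=r; g(6)→25·(6−20)≡14=o; g(6)→25·(6−20)≡14=o; i(8)→25·(8−20)≡12=m (all mod 26).

mushroom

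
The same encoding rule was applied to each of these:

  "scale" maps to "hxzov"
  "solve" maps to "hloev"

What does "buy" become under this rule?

yfb

Each letter is replaced by its mirror in the alphabet: a↔z, b↔y, c↔x, and so on (the Atbash cipher).
For buy: b↔y, u↔f, y↔b.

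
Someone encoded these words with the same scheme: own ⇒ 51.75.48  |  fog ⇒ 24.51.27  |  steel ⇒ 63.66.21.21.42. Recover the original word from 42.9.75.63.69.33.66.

o(#15)→51 and w(#23)→75: differences scale by 3, so n = 3·pos + 6. With a=1..z=26, the number is 3·pos + 6.
Decoding 42.9.75.63.69.33.66: 42→(42−6)÷3=12=l, 9→(9−6)÷3=1=a, 75→(75−6)÷3=23=w, 63→(63−6)÷3=19=s, 69→(69−6)÷3=21=u, 33→(33−6)÷3=9=i, 66→(66−6)÷3=20=t.

lawsuit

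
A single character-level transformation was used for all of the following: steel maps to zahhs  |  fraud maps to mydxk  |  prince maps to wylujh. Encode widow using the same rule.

The shift depends on letter class: consonant s→z is +7, but vowel e→h is +3. The rule splits by letter class: vowels +3, consonants +7.
On widow: w(cons)+7=d, i(vowel)+3=l, d(cons)+7=k, o(vowel)+3=r, w(cons)+7=d.

dlkrd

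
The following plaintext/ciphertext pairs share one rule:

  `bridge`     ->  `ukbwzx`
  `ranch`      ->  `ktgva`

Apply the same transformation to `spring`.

Compare letters: b→u is +19, r→k is +19, i→b is +19 — a constant shift. Each letter is shifted forward by 19 in the alphabet (a Caesar shift of +19).
Applying it to spring: s+19=l, p+19=i, r+19=k, i+19=b, n+19=g, g+19=z.

likbgz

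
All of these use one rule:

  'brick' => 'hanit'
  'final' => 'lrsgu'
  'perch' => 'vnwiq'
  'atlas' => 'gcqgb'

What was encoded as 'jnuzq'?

depth

Shifts by position in brick: pos 0: b→h (+6), pos 1: r→a (+9), pos 2: i→n (+5), pos 3: c→i (+6), pos 4: k→t (+9) — repeating every 3. The shifts repeat in a cycle of length 3: positions 0,1,… shift by +6, +9, +5, then the pattern repeats.
Reversing it on jnuzq: j−6=d, n−9=e, u−5=p, z−6=t, q−9=h.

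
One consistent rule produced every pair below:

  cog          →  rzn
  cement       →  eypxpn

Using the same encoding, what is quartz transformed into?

The output letters match the input read backwards, each shifted +11: cog reversed is goc. Read the word backwards and shift each letter +11.
Applying it to quartz: reverse → ztrauq; then shift: z+11=k, t+11=e, r+11=c, a+11=l, u+11=f, q+11=b.

keclfb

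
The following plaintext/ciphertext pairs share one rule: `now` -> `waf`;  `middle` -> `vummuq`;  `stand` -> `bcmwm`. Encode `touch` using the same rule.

Vowels shift forward by 12 and consonants shift forward by 9.
For touch: t(cons)+9=c, o(vowel)+12=a, u(vowel)+12=g, c(cons)+9=l, h(cons)+9=q.

caglq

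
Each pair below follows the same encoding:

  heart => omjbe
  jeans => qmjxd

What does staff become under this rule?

In heart: h→o is +7, e→m is +8, a→j is +9, r→b is +10 — the shift increases by 1 each position. Letter i (0-indexed) is shifted by i+7, so successive shifts are 7, 8, 9, ….
On staff: s+7=z, t+8=b, a+9=j, f+10=p, f+11=q.

zbjpq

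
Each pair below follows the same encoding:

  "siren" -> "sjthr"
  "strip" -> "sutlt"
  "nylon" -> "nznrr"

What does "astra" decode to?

In siren: s→s is +0, i→j is +1, r→t is +2, e→h is +3 — the shift increases by 1 each position. The shift increases by 1 at each position, starting from +0: 0, 1, 2, ….
Undoing it on astra: a−0=a, s−1=r, t−2=r, r−3=o, a−4=w.

arrow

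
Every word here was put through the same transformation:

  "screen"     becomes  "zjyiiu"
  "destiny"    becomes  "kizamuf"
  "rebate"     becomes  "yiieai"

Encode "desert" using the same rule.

kiziya

The shift depends on letter class: consonant s→z is +7, but vowel e→i is +4. The rule splits by letter class: vowels +4, consonants +7.
On desert: d(cons)+7=k, e(vowel)+4=i, s(cons)+7=z, e(vowel)+4=i, r(cons)+7=y, t(cons)+7=a.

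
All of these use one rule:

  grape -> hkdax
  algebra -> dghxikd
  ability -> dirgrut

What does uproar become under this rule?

g(6)→h(7) and r(17)→k(10) fit y≡5x+3 (mod 26); the inverse of 5 mod 26 is 21. Treating letters as 0–25, the rule is x ↦ 5x + 3 (mod 26).
Applying it to uproar: u(20)→5·20+3≡25=z; p(15)→5·15+3≡0=a; r(17)→5·17+3≡10=k; o(14)→5·14+3≡21=v; a(0)→5·0+3≡3=d; r(17)→5·17+3≡10=k (all mod 26).

zakvdk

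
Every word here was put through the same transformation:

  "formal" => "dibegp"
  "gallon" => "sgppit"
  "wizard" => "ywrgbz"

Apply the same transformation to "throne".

fhbito

Each letter's alphabet position (a=0..z=25) is mapped through 15·x+6 mod 26 — an affine cipher.
On throne: t(19)→15·19+6≡5=f; h(7)→15·7+6≡7=h; r(17)→15·17+6≡1=b; o(14)→15·14+6≡8=i; n(13)→15·13+6≡19=t; e(4)→15·4+6≡14=o (all mod 26).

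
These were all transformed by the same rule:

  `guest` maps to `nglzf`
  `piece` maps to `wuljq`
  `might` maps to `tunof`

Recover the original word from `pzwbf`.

Shifts by position in guest: pos 0: g→n (+7), pos 1: u→g (+12), pos 2: e→l (+7), pos 3: s→z (+7), pos 4: t→f (+12) — repeating every 3. It's a Vigenère-style cipher with numeric key [7,12,7]: position i shifts by key[i mod 3].
Decoding pzwbf: p−7=i, z−12=n, w−7=p, b−7=u, f−12=t.

input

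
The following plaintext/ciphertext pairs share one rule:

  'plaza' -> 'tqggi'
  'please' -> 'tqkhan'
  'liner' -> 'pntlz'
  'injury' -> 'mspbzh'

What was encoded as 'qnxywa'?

In plaza: p→t is +4, l→q is +5, a→g is +6, z→g is +7 — the shift increases by 1 each position. The shift increases by 1 at each position, starting from +4: 4, 5, 6, ….
Undoing it on qnxywa: q−4=m, n−5=i, x−6=r, y−7=r, w−8=o, a−9=r.

mirror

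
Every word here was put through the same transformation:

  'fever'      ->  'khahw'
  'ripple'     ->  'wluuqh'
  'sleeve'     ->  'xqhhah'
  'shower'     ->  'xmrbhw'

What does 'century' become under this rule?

The shift depends on letter class: consonant f→k is +5, but vowel e→h is +3. Vowels shift forward by 3 and consonants shift forward by 5.
For century: c(cons)+5=h, e(vowel)+3=h, n(cons)+5=s, t(cons)+5=y, u(vowel)+3=x, r(cons)+5=w, y(cons)+5=d.

hhsyxwd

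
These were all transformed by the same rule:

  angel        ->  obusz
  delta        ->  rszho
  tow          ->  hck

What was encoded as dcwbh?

point

Each letter is shifted forward by 14 in the alphabet (a Caesar shift of +14).
Undoing it on dcwbh: d−14=p, c−14=o, w−14=i, b−14=n, h−14=t.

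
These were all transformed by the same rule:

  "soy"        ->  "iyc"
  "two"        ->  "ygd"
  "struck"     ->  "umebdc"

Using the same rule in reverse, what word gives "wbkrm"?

charm

The output letters match the input read backwards, each shifted +10: soy reversed is yos. The word is reversed, then every letter is shifted forward by 10.
Reversing it on wbkrm: shift back: w−10=m, b−10=r, k−10=a, r−10=h, m−10=c → mrahc; then reverse → charm.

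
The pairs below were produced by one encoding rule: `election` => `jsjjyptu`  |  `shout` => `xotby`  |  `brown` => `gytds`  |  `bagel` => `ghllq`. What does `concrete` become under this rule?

hvsjwlyl

Shifts by position in election: pos 0: e→j (+5), pos 1: l→s (+7), pos 2: e→j (+5), pos 3: c→j (+7) — repeating every 2. It's a Vigenère-style cipher with numeric key [5,7]: position i shifts by key[i mod 2].
Applying it to concrete: c+5=h, o+7=v, n+5=s, c+7=j, r+5=w, e+7=l, t+5=y, e+7=l.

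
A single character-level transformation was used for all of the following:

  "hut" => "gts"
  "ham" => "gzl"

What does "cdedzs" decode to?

Compare letters: h→g is +25, u→t is +25, t→s is +25 — a constant shift. Each letter is shifted forward by 25 in the alphabet (a Caesar shift of +25).
Decoding cdedzs: c−25=d, d−25=e, e−25=f, d−25=e, z−25=a, s−25=t.

defeat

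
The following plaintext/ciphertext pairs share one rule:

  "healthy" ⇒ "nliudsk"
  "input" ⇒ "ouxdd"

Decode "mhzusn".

garlic

In healthy: h→n is +6, e→l is +7, a→i is +8, l→u is +9 — the shift increases by 1 each position. The shift increases by 1 at each position, starting from +6: 6, 7, 8, ….
Reversing it on mhzusn: m−6=g, h−7=a, z−8=r, u−9=l, s−10=i, n−11=c.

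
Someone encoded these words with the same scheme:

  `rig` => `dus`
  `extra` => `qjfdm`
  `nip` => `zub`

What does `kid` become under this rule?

wup

Compare letters: r→d is +12, i→u is +12, g→s is +12 — a constant shift. Every letter moves 12 places later in the alphabet, wrapping around z→a.
For kid: k+12=w, i+12=u, d+12=p.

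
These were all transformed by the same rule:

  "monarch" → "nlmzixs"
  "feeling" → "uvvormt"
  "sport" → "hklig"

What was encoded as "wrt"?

Each pair mirrors across the alphabet (m↔n, o↔l, n↔m): positions sum to 25. Letters are reflected about the middle of the alphabet (position → 25−position): Atbash.
Decoding wrt: w↔d, r↔i, t↔g.

dig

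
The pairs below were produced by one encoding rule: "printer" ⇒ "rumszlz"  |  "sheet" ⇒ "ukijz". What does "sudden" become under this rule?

The shift increases by 1 at each position, starting from +2: 2, 3, 4, ….
On sudden: s+2=u, u+3=x, d+4=h, d+5=i, e+6=k, n+7=u.

uxhiku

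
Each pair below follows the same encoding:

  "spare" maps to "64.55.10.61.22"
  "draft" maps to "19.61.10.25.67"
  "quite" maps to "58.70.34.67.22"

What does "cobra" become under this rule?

16.52.13.61.10

s(#19)→64 and p(#16)→55: differences scale by 3, so n = 3·pos + 7. With a=1..z=26, the number is 3·pos + 7.
For cobra: c=3→16, o=15→52, b=2→13, r=18→61, a=1→10.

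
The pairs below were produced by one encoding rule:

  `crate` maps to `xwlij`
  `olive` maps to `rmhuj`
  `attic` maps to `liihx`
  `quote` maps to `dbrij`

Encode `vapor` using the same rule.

c(2)→x(23) and r(17)→w(22) fit y≡19x+11 (mod 26); the inverse of 19 mod 26 is 11. This is an affine cipher: with a=0,…,z=25, each position x becomes (19x+11) mod 26.
For vapor: v(21)→19·21+11≡20=u; a(0)→19·0+11≡11=l; p(15)→19·15+11≡10=k; o(14)→19·14+11≡17=r; r(17)→19·17+11≡22=w (all mod 26).

ulkrw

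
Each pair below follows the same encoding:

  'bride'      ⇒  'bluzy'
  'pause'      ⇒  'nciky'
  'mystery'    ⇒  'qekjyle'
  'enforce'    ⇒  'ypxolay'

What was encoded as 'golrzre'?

b(1)→b(1) and r(17)→l(11) fit y≡25x+2 (mod 26); the inverse of 25 mod 26 is 25. This is an affine cipher: with a=0,…,z=25, each position x becomes (25x+2) mod 26.
Undoing it on golrzre: g(6)→25·(6−2)≡22=w; o(14)→25·(14−2)≡14=o; l(11)→25·(11−2)≡17=r; r(17)→25·(17−2)≡11=l; z(25)→25·(25−2)≡3=d; r(17)→25·(17−2)≡11=l; e(4)→25·(4−2)≡24=y (all mod 26).

worldly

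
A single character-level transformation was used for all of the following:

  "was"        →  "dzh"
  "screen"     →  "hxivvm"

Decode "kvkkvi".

pepper

Each pair mirrors across the alphabet (w↔d, a↔z, s↔h): positions sum to 25. This is the alphabet-reversal cipher (Atbash): a becomes z, b becomes y, etc.
Reversing it on kvkkvi: k↔p, v↔e, k↔p, k↔p, v↔e, i↔r.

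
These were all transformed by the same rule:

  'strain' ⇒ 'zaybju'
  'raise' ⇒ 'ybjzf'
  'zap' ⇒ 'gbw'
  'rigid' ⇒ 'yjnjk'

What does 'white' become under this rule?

dojaf

The shift depends on letter class: consonant s→z is +7, but vowel a→b is +1. Two shifts are in play — +1 for a/e/i/o/u, +7 for every other letter.
On white: w(cons)+7=d, h(cons)+7=o, i(vowel)+1=j, t(cons)+7=a, e(vowel)+1=f.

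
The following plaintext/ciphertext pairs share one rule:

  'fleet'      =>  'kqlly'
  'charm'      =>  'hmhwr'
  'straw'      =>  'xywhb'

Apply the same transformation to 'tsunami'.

The shift depends on letter class: consonant f→k is +5, but vowel e→l is +7. The rule splits by letter class: vowels +7, consonants +5.
On tsunami: t(cons)+5=y, s(cons)+5=x, u(vowel)+7=b, n(cons)+5=s, a(vowel)+7=h, m(cons)+5=r, i(vowel)+7=p.

yxbshrp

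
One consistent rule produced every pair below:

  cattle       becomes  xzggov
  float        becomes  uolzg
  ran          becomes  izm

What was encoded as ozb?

Each pair mirrors across the alphabet (c↔x, a↔z, t↔g): positions sum to 25. Letters are reflected about the middle of the alphabet (position → 25−position): Atbash.
Decoding ozb: o↔l, z↔a, b↔y.

lay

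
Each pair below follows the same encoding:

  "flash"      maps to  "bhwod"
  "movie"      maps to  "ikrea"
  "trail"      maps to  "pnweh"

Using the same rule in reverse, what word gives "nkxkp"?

robot

Compare letters: f→b is +22, l→h is +22, a→w is +22 — a constant shift. Every letter moves 22 places later in the alphabet, wrapping around z→a.
Reversing it on nkxkp: n−22=r, k−22=o, x−22=b, k−22=o, p−22=t.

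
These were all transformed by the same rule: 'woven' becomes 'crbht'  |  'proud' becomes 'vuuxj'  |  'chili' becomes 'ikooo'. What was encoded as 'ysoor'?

Shifts by position in woven: pos 0: w→c (+6), pos 1: o→r (+3), pos 2: v→b (+6), pos 3: e→h (+3) — repeating every 2. The shifts repeat in a cycle of length 2: positions 0,1,… shift by +6, +3, then the pattern repeats.
Undoing it on ysoor: y−6=s, s−3=p, o−6=i, o−3=l, r−6=l.

spill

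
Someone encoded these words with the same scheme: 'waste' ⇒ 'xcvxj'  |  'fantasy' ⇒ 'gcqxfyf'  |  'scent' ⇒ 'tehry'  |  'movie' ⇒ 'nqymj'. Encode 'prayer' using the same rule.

qtdcjx

Each letter shifts forward by (position + 1), i.e. 1, 2, 3, … — the shift grows by one for each successive letter.
On prayer: p+1=q, r+2=t, a+3=d, y+4=c, e+5=j, r+6=x.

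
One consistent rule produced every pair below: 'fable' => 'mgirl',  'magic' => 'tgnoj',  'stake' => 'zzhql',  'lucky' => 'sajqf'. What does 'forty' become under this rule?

muyzf

A repeating key of period 2 is used — shifts +7, +6 over and over.
On forty: f+7=m, o+6=u, r+7=y, t+6=z, y+7=f.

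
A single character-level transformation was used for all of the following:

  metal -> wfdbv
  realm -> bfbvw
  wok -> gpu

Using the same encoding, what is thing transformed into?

drjxq

The shift depends on letter class: consonant m→w is +10, but vowel e→f is +1. Vowels shift forward by 1 and consonants shift forward by 10.
On thing: t(cons)+10=d, h(cons)+10=r, i(vowel)+1=j, n(cons)+10=x, g(cons)+10=q.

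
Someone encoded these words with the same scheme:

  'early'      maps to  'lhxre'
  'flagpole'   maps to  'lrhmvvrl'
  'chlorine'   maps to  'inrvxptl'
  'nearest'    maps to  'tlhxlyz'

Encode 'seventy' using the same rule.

The shift depends on letter class: consonant r→x is +6, but vowel e→l is +7. The rule splits by letter class: vowels +7, consonants +6.
On seventy: s(cons)+6=y, e(vowel)+7=l, v(cons)+6=b, e(vowel)+7=l, n(cons)+6=t, t(cons)+6=z, y(cons)+6=e.

ylbltze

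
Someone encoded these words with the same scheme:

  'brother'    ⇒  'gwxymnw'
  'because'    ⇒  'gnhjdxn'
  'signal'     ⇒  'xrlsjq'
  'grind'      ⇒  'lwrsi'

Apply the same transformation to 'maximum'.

The shift depends on letter class: consonant b→g is +5, but vowel o→x is +9. Vowels shift forward by 9 and consonants shift forward by 5.
For maximum: m(cons)+5=r, a(vowel)+9=j, x(cons)+5=c, i(vowel)+9=r, m(cons)+5=r, u(vowel)+9=d, m(cons)+5=r.

rjcrrdr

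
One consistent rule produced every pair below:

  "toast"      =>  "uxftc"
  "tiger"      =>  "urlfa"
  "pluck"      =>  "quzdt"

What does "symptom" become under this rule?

Shifts by position in toast: pos 0: t→u (+1), pos 1: o→x (+9), pos 2: a→f (+5), pos 3: s→t (+1), pos 4: t→c (+9) — repeating every 3. A repeating key of period 3 is used — shifts +1, +9, +5 over and over.
Applying it to symptom: s+1=t, y+9=h, m+5=r, p+1=q, t+9=c, o+5=t, m+1=n.

thrqctn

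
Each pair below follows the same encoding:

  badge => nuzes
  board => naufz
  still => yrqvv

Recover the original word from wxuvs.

b(1)→n(13) and a(0)→u(20) fit y≡19x+20 (mod 26); the inverse of 19 mod 26 is 11. Treating letters as 0–25, the rule is x ↦ 19x + 20 (mod 26).
Decoding wxuvs: w(22)→11·(22−20)≡22=w; x(23)→11·(23−20)≡7=h; u(20)→11·(20−20)≡0=a; v(21)→11·(21−20)≡11=l; s(18)→11·(18−20)≡4=e (all mod 26).

whale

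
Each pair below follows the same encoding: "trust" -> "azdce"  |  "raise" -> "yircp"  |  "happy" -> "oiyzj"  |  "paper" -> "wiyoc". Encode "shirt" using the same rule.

zprbe

Each letter shifts forward by (position + 7), i.e. 7, 8, 9, … — the shift grows by one for each successive letter.
On shirt: s+7=z, h+8=p, i+9=r, r+10=b, t+11=e.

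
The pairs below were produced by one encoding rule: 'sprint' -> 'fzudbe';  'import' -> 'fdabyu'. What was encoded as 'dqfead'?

The word is reversed, then every letter is shifted forward by 12.
Reversing it on dqfead: shift back: d−12=r, q−12=e, f−12=t, e−12=s, a−12=o, d−12=r → retsor; then reverse → roster.

roster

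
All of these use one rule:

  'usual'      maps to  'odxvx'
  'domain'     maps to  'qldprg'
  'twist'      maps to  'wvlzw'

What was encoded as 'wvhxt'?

The output letters match the input read backwards, each shifted +3: usual reversed is lausu. Two steps: reverse the string, then apply a Caesar shift of +3.
Decoding wvhxt: shift back: w−3=t, v−3=s, h−3=e, x−3=u, t−3=q → tseuq; then reverse → quest.

quest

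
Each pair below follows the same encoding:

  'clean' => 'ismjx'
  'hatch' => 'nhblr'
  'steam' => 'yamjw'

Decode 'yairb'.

In clean: c→i is +6, l→s is +7, e→m is +8, a→j is +9 — the shift increases by 1 each position. Each letter shifts forward by (position + 6), i.e. 6, 7, 8, … — the shift grows by one for each successive letter.
Decoding yairb: y−6=s, a−7=t, i−8=a, r−9=i, b−10=r.

stair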